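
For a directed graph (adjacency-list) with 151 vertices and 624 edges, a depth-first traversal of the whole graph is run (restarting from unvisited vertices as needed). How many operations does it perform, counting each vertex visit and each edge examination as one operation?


A full DFS traversal visits each vertex once and examines each edge once.
V = 151
E = 624
Sum = 151 + 624 = 775


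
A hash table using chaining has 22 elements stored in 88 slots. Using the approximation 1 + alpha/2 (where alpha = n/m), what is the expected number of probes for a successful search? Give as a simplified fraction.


Load factor alpha = n/m = 22/88
Expected probes = 1 + alpha/2 = 1 + 22/(2*88)
= 1 + 22/176
= 176/176 + 22/176
= 198/176
Simplify: 9/8


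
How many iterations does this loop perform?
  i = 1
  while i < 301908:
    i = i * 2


The loop variable doubles each iteration:
i = 1 -> 2 -> 4 -> 8 -> 16 -> 32 -> 64 -> 128 -> 256 -> 512 -> 1024 -> 2048 -> 4096 -> 8192 -> 16384 -> 32768 -> 65536 -> 131072 -> 262144 -> 524288 (stop, 524288 >= 301908)
Number of doublings = ceil(log2(301908)) = 19


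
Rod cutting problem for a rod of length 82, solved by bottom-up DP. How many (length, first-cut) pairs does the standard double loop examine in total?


For each subproblem length i = 1..82, the inner loop considers i possible first cuts.
Total = 1 + 2 + ... + 82
= 82*(82+1)/2
= 82*83/2 = 3403


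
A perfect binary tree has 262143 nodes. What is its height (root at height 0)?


For a perfect binary tree of height h: n = 2^(h+1) - 1, so h = log2(n+1) - 1.
  n + 1 = 262144 = 2^18
  log2(262144) = 18
  height = 18 - 1 = 17


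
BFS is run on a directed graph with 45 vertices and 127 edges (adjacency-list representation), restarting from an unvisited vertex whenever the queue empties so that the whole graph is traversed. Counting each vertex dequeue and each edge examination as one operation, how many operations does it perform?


A full BFS traversal dequeues each vertex exactly once and examines each directed edge exactly once.
V = 45 (vertex processing cost)
E = 127 (edge examination cost)
Total operations proportional to V + E = 45 + 127 = 172


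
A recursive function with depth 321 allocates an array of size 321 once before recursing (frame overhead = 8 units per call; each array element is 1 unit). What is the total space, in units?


Array allocation: 321 units (allocated once)
Stack frames: 321 deep * 8 per frame = 2568 units
Total = 321 + 2568 = 2889


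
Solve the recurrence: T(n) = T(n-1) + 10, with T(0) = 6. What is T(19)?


Unrolling the recurrence:
T(19) = T(18) + 10
       = T(17) + 10 + 10
       = T(16) + 10*3
       ...
       = T(0) + 10*19
       = 6 + 190 = 196


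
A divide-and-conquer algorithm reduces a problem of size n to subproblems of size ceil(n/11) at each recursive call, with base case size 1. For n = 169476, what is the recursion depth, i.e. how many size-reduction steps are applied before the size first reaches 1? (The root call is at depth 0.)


Each step divides the size by 11 (rounding up); after k steps the size is ceil(n/11^k), which equals 1 exactly when 11^k >= n.
So the depth is the smallest k with 11^k >= 169476, i.e. ceil(log_11(169476)).
11^5 = 161051 < 169476 <= 1771561 = 11^6
Recursion depth = 6


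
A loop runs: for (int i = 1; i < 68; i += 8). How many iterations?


Loop starts at i = 1, increments by 8, stops when i >= 68.
Number of iterations = ceil((68 - 1) / 8)
= ceil(67 / 8)
= 9


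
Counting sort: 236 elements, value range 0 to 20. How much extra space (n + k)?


n = 236 (output array)
k = 21 (count array for 21 distinct values)
Extra space = 236 + 21 = 257


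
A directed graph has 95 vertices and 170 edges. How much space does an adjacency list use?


Adjacency list: one list head per vertex + one entry per edge
Vertex heads: 95
Edge entries: 170
Total = 95 + 170 = 265


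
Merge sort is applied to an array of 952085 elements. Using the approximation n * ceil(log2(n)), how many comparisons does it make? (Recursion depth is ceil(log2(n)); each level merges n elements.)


Merge sort divides the array into halves recursively.
Number of levels = ceil(log2(952085)) = 20
At each level, approximately n = 952085 comparisons are needed for merging.
Total comparisons ~ n * ceil(log2(n)) = 952085 * 20 = 19041700


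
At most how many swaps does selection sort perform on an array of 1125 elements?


Each of the 1124 passes places one element in its final position.
Pass 1: swap minimum into position 0
Pass 2: swap minimum of remaining into position 1
...
Pass 1124: last two elements, one swap
Maximum swaps = 1125 - 1 = 1124


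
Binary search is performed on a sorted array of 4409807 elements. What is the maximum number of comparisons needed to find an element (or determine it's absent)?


Binary search halves the search space each comparison:
  Step 1: search space = 4409807 -> 2204903
  Step 2: search space = 2204903 -> 1102451
  Step 3: search space = 1102451 -> 551225
  Step 4: search space = 551225 -> 275612
  Step 5: search space = 275612 -> 137806
  Step 6: search space = 137806 -> 68903
  Step 7: search space = 68903 -> 34451
  Step 8: search space = 34451 -> 17225
  Step 9: search space = 17225 -> 8612
  Step 10: search space = 8612 -> 4306
  Step 11: search space = 4306 -> 2153
  Step 12: search space = 2153 -> 1076
  Step 13: search space = 1076 -> 538
  Step 14: search space = 538 -> 269
  Step 15: search space = 269 -> 134
  Step 16: search space = 134 -> 67
  Step 17: search space = 67 -> 33
  Step 18: search space = 33 -> 16
  Step 19: search space = 16 -> 8
  Step 20: search space = 8 -> 4
  Step 21: search space = 4 -> 2
  Step 22: search space = 2 -> 1
  Step 23: search space = 1 (final check)
Maximum comparisons = floor(log2(4409807)) + 1 = 22 + 1 = 23


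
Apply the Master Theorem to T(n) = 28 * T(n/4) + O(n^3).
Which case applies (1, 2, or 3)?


The Master Theorem: T(n) = a*T(n/b) + O(n^c)
  a = 28, b = 4, c = 3
log_b(a) = log_4(28) ~ 2.404
Compare b^c with a: 4^3 = 64 > 28, so c > log_b(a).
Since c > log_b(a), Case 3 applies.
T(n) = O(n^3)
Master Theorem case = 3


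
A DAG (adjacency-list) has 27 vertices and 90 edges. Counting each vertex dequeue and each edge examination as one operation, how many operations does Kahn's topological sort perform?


V = 27 (vertex processing)
E = 90 (edge processing)
V + E = 27 + 90 = 117


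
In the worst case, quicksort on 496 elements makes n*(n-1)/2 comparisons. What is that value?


Sum of comparisons per partition:
495 + 494 + ... + 1 + 0
= 496 * (496 - 1) / 2
= 496 * 495 / 2
= 122760


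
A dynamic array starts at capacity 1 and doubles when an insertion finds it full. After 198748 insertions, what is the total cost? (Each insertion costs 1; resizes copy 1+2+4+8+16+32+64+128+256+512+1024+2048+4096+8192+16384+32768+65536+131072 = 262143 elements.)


Insertion cost: 198748 (one per element)
Resizes occur just before inserting elements 2, 3, 5, 9, ...
Elements copied at each resize: 1 + 2 + 4 + 8 + 16 + 32 + 64 + 128 + 256 + 512 + 1024 + 2048 + 4096 + 8192 + 16384 + 32768 + 65536 + 131072
Sum of copies = 262143 (geometric series: 2^k - 1)
Total = 198748 + 262143 = 460891


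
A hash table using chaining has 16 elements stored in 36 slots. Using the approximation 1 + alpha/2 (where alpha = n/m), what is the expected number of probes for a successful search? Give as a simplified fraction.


Load factor alpha = n/m = 16/36
Expected probes = 1 + alpha/2 = 1 + 16/(2*36)
= 1 + 16/72
= 72/72 + 16/72
= 88/72
Simplify: 11/9


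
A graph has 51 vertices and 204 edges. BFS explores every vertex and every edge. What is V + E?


A full BFS traversal dequeues each vertex once and examines each edge once.
Vertex visits: 51
Edge visits: 204
V + E = 51 + 204 = 255


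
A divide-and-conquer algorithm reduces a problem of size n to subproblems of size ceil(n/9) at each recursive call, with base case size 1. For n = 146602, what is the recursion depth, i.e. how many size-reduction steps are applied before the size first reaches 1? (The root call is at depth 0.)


Each step divides the size by 9 (rounding up); after k steps the size is ceil(n/9^k), which equals 1 exactly when 9^k >= n.
So the depth is the smallest k with 9^k >= 146602, i.e. ceil(log_9(146602)).
9^5 = 59049 < 146602 <= 531441 = 9^6
Recursion depth = 6


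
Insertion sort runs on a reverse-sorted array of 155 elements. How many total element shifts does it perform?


Sum of shifts = 1 + 2 + 3 + ... + 154
= 155 * 154 / 2
= 23870 / 2
= 11935


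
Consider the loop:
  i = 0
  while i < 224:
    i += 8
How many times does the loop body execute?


Starting at i = 0, each iteration adds 8.
Iterations until i >= 224:
  Iteration 1: i = 0 -> i = 8
  Iteration 2: i = 8 -> i = 16
  Iteration 3: i = 16 -> i = 24
  Iteration 4: i = 24 -> i = 32
  Iteration 5: i = 32 -> i = 40
  Iteration 6: i = 40 -> i = 48
  Iteration 7: i = 48 -> i = 56
  Iteration 8: i = 56 -> i = 64
  ... continuing ...
Total iterations = ceil(224/8) = 28


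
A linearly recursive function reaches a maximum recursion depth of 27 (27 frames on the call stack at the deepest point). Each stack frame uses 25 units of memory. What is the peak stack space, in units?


Maximum recursion depth = 27 frames
Memory per frame = 25 units
Total stack space = depth * frame_size
= 27 * 25 = 675


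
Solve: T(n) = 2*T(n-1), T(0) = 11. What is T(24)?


Unrolling:
T(24) = 2*T(23) = 2^2*T(22) = ... = 2^24*T(0)
= 2^24 * 11
= 16777216 * 11 = 184549376


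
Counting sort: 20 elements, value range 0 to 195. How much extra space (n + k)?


n = 20 (output array)
k = 196 (count array for 196 distinct values)
Extra space = 20 + 196 = 216


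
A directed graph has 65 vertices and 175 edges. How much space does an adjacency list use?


Adjacency list: one list head per vertex + one entry per edge
Vertex heads: 65
Edge entries: 175
Total = 65 + 175 = 240


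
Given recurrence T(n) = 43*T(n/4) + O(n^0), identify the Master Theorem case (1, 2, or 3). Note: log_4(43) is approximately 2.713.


Master Theorem parameters: a=43, b=4, c=0
log_b(a) = 2.713
Compare b^c with a: 4^0 = 1 < 43, so c < log_b(a).
Comparing c=0 vs log_b(a)=2.713:
0 < 2.713 => Case 1
Result: T(n) = O(n^(log_4 43)) ~ O(n^2.713)
Master Theorem case = 1


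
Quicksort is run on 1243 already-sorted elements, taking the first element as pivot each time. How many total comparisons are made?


Sum of comparisons per partition:
1242 + 1241 + ... + 1 + 0
= 1243 * (1243 - 1) / 2
= 1243 * 1242 / 2
= 771903


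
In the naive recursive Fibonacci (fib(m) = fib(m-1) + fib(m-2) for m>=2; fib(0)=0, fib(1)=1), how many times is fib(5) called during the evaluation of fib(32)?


Let N(m) = number of times fib(m) is called while evaluating fib(32).
N(32) = 1 (the initial call).
N(31) = 1 (only fib(32) calls it).
For 1 <= m <= 30: fib(m) is called by fib(m+1) and fib(m+2), so
  N(m) = N(m+1) + N(m+2).
fib(0) is called only by fib(2), so N(0) = N(2).
Walk down from m=32:
  N(32)=1, N(31)=1, N(30)=2, N(29)=3, N(28)=5, N(27)=8, N(26)=13, N(25)=21, N(24)=34, N(23)=55, N(22)=89, N(21)=144, N(20)=233, N(19)=377, N(18)=610, N(17)=987, N(16)=1597, N(15)=2584, N(14)=4181, N(13)=6765, N(12)=10946, N(11)=17711, N(10)=28657, N(9)=46368, N(8)=75025, N(7)=121393, N(6)=196418, N(5)=317811
N(5) = 317811


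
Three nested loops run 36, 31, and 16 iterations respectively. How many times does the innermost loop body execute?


Loop 1 (outermost): 36 iterations
Loop 2 (middle): 31 iterations per outer
Loop 3 (innermost): 16 iterations per middle
Total = 36 * 31 * 16 = 17856


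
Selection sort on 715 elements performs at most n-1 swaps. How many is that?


Each of the 714 passes places one element in its final position.
Pass 1: swap minimum into position 0
Pass 2: swap minimum of remaining into position 1
...
Pass 714: last two elements, one swap
Maximum swaps = 715 - 1 = 714


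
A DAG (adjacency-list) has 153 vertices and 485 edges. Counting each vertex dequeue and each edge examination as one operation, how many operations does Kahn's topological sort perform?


V = 153 (vertex processing)
E = 485 (edge processing)
V + E = 153 + 485 = 638


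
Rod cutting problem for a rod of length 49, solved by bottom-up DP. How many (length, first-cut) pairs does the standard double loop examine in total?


For each subproblem length i = 1..49, the inner loop considers i possible first cuts.
Total = 1 + 2 + ... + 49
= 49*(49+1)/2
= 49*50/2 = 1225


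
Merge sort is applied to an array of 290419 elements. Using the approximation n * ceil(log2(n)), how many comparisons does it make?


Merge sort divides the array into halves recursively.
Number of levels = ceil(log2(290419)) = 19
At each level, approximately n = 290419 comparisons are needed for merging.
Total comparisons ~ n * ceil(log2(n)) = 290419 * 19 = 5517961


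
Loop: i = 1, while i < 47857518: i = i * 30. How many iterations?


i multiplies by 30 each step:
i = 1 -> 30 -> 900 -> 27000 -> 810000 -> 24300000 -> 729000000 (stop)
Iterations = ceil(log_30(47857518)) = 6


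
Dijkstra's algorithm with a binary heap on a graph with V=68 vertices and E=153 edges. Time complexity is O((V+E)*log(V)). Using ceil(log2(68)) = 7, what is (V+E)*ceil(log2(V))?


Dijkstra with a binary heap: each vertex is extracted once, each edge may relax once.
Each heap operation costs O(log V).
V + E = 68 + 153 = 221
ceil(log2(68)) = 7 (since 2^6 = 64 < 68 <= 128 = 2^7)
Total heap work = (V+E) * ceil(log2(V)) = 221 * 7 = 1547


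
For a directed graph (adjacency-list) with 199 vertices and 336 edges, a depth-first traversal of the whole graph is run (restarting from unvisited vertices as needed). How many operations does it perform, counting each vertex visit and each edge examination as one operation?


A full DFS traversal visits each vertex once and examines each edge once.
V = 199
E = 336
Sum = 199 + 336 = 535


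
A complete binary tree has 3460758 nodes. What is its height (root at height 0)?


In a complete binary tree, level k holds nodes 2^k .. 2^(k+1)-1 (1-indexed).
Height = floor(log2(n)) = floor(log2(3460758)) = 21
Check: 2^21 = 2097152 <= 3460758 < 4194304 = 2^22


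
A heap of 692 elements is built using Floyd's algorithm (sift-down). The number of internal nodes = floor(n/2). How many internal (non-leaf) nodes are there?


Leaf nodes occupy roughly half the array.
Sift-down is called for each internal node, starting from the last one.
Internal nodes = floor(n/2) = floor(692/2) = 346


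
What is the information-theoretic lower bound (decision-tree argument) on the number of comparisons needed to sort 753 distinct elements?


A binary decision tree of height h has at most 2^h leaves and needs at least n! of them, so h >= ceil(log2(n!)).
753! is far too large to multiply out, so use Stirling's series:
  ln(n!) ~ n ln n - n + (1/2) ln(2 pi n) + 1/(12n)  (error below 1/(360 n^3), negligible here)
  ln(753) = 6.6240652
  n ln n = 753 * 6.6240652 = 4987.9211
  (1/2) ln(2 pi * 753) = (1/2) ln(4731.2385) = 4.2310
  1/(12*753) = 0.0001
  ln(753!) ~ 4987.9211 - 753 + 4.2310 + 0.0001 = 4239.1522
Convert to base 2: log2(753!) = 4239.1522 / ln 2 = 4239.1522 / 0.69314718 = 6115.8039
ceil(6115.8039) = 6116


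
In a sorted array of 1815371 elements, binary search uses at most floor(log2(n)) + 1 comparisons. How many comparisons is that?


Halving sequence: 1815371 -> 907685 -> 453842 -> 226921 -> 113460 -> 56730 -> 28365 -> 14182 -> 7091 -> 3545 -> 1772 -> 886 -> 443 -> 221 -> 110 -> 55 -> 27 -> 13 -> 6 -> 3 -> 1
Number of halvings = 20
Max comparisons = 20 + 1 = 21


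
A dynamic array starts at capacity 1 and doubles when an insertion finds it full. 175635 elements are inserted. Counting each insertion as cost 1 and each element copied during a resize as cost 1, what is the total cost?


n = 175635
Insertion costs: 175635
Resizes copy 1, 2, 4, ... up to the largest power of 2 that is <= n-1 = 175634, i.e. 131072.
Copy costs = 1 + 2 + 4 + 8 + 16 + 32 + 64 + 128 + 256 + 512 + 1024 + 2048 + 4096 + 8192 + 16384 + 32768 + 65536 + 131072 = 262143
Total = 175635 + 262143 = 437778


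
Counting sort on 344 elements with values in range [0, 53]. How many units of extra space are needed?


Output array size: 344 (to store sorted result)
Count array size: 54 (one slot per possible value, range 0 to 53)
Total extra space = 344 + 54 = 398


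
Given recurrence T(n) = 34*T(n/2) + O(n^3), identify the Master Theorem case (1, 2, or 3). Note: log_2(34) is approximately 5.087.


Master Theorem parameters: a=34, b=2, c=3
log_b(a) = 5.087
Compare b^c with a: 2^3 = 8 < 34, so c < log_b(a).
Comparing c=3 vs log_b(a)=5.087:
3 < 5.087 => Case 1
Result: T(n) = O(n^(log_2 34)) ~ O(n^5.087)
Master Theorem case = 1


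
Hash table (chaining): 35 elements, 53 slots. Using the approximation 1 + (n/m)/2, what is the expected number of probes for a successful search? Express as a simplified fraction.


Computing expected probes:
alpha = 35/53
= 1 + alpha/2
= 1 + 35/(2*53)
= (2*53 + 35) / (2*53)
= 141/106


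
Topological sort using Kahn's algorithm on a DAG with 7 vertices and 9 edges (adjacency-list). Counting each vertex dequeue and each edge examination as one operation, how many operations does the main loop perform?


Kahn's algorithm:
  1. Compute in-degrees: O(V + E)
  2. Process queue: each vertex dequeued once (O(V))
     each edge examined once (O(E))
Total = V + E = 7 + 9 = 16


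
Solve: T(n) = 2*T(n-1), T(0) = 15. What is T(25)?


Unrolling:
T(25) = 2*T(24) = 2^2*T(23) = ... = 2^25*T(0)
= 2^25 * 15
= 33554432 * 15 = 503316480


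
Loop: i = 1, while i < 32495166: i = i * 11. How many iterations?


i multiplies by 11 each step:
i = 1 -> 11 -> 121 -> 1331 -> 14641 -> 161051 -> 1771561 -> 19487171 -> 214358881 (stop)
Iterations = ceil(log_11(32495166)) = 8


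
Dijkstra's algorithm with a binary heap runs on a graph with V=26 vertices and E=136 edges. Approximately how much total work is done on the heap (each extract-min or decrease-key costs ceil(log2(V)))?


Dijkstra with a binary heap: each vertex is extracted once, each edge may relax once.
Each heap operation costs O(log V).
V + E = 26 + 136 = 162
ceil(log2(26)) = 5 (since 2^4 = 16 < 26 <= 32 = 2^5)
Total heap work = (V+E) * ceil(log2(V)) = 162 * 5 = 810


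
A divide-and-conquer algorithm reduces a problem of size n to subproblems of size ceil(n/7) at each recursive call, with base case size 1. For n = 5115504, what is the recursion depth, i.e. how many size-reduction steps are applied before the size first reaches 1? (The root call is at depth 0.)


Each step divides the size by 7 (rounding up); after k steps the size is ceil(n/7^k), which equals 1 exactly when 7^k >= n.
So the depth is the smallest k with 7^k >= 5115504, i.e. ceil(log_7(5115504)).
7^7 = 823543 < 5115504 <= 5764801 = 7^8
Recursion depth = 8


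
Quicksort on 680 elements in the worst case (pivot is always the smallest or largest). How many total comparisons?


In the worst case, each partition step picks the worst pivot:
  Partition 1: 679 comparisons (n-1 elements to compare)
  Partition 2: 678 comparisons
  Partition 3: 677 comparisons
  Partition 4: 676 comparisons
  Partition 5: 675 comparisons
  ...
  Last partition: 0 comparisons
Total = (n-1) + (n-2) + ... + 1 + 0 = n*(n-1)/2
= 680*679/2 = 230860


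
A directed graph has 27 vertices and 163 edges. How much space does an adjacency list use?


Adjacency list: one list head per vertex + one entry per edge
Vertex heads: 27
Edge entries: 163
Total = 27 + 163 = 190


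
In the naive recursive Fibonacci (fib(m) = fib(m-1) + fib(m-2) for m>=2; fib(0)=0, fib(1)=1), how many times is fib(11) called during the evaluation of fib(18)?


Let N(m) = number of times fib(m) is called while evaluating fib(18).
N(18) = 1 (the initial call).
N(17) = 1 (only fib(18) calls it).
For 1 <= m <= 16: fib(m) is called by fib(m+1) and fib(m+2), so
  N(m) = N(m+1) + N(m+2).
fib(0) is called only by fib(2), so N(0) = N(2).
Walk down from m=18:
  N(18)=1, N(17)=1, N(16)=2, N(15)=3, N(14)=5, N(13)=8, N(12)=13, N(11)=21
N(11) = 21


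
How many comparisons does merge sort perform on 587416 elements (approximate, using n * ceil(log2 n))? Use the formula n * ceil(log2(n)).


Recursion depth: ceil(log2(587416)) = 20
Each recursion level merges n = 587416 elements
Total = 587416 * 20 = 11748320


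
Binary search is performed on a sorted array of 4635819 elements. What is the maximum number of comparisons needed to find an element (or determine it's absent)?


Binary search halves the search space each comparison:
  Step 1: search space = 4635819 -> 2317909
  Step 2: search space = 2317909 -> 1158954
  Step 3: search space = 1158954 -> 579477
  Step 4: search space = 579477 -> 289738
  Step 5: search space = 289738 -> 144869
  Step 6: search space = 144869 -> 72434
  Step 7: search space = 72434 -> 36217
  Step 8: search space = 36217 -> 18108
  Step 9: search space = 18108 -> 9054
  Step 10: search space = 9054 -> 4527
  Step 11: search space = 4527 -> 2263
  Step 12: search space = 2263 -> 1131
  Step 13: search space = 1131 -> 565
  Step 14: search space = 565 -> 282
  Step 15: search space = 282 -> 141
  Step 16: search space = 141 -> 70
  Step 17: search space = 70 -> 35
  Step 18: search space = 35 -> 17
  Step 19: search space = 17 -> 8
  Step 20: search space = 8 -> 4
  Step 21: search space = 4 -> 2
  Step 22: search space = 2 -> 1
  Step 23: search space = 1 (final check)
Maximum comparisons = floor(log2(4635819)) + 1 = 22 + 1 = 23


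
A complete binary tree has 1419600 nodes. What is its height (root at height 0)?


In a complete binary tree, level k holds nodes 2^k .. 2^(k+1)-1 (1-indexed).
Height = floor(log2(n)) = floor(log2(1419600)) = 20
Check: 2^20 = 1048576 <= 1419600 < 2097152 = 2^21


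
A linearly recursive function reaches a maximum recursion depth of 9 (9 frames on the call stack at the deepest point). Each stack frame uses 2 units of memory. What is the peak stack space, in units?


Maximum recursion depth = 9 frames
Memory per frame = 2 units
Total stack space = depth * frame_size
= 9 * 2 = 18


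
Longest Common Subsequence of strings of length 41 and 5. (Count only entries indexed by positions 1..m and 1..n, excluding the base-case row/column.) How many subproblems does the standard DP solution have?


DP table indexed by positions in both strings.
First string: 41 positions
Second string: 5 positions
Total = 41 * 5 = 205


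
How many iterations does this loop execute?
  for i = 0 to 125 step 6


The loop variable i takes values starting at 0 and increments by 6 each iteration.
Sequence: i = 0, 6, 12, 18, 24, 30, 36, 42, 48, ...
The upper bound 125 is inclusive, so the count is floor((last - first) / step) + 1:
floor((125 - 0) / 6) + 1 = floor(125/6) + 1 = 20 + 1 = 21


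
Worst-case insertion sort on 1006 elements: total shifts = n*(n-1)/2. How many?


Sum of shifts = 1 + 2 + 3 + ... + 1005
= 1006 * 1005 / 2
= 1011030 / 2
= 505515


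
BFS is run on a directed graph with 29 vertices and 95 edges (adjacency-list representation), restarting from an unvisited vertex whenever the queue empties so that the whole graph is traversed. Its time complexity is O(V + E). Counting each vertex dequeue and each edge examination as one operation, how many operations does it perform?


A full BFS traversal dequeues each vertex exactly once and examines each directed edge exactly once.
V = 29 (vertex processing cost)
E = 95 (edge examination cost)
Total operations proportional to V + E = 29 + 95 = 124


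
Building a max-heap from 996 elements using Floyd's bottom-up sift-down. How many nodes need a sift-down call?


In a heap of 996 elements (0-indexed array):
  Last element index: 995
  Parent of last element: floor((995 - 1) / 2) = 497
  Internal nodes: indices 0 to 497
  Count = floor(996/2) = 498


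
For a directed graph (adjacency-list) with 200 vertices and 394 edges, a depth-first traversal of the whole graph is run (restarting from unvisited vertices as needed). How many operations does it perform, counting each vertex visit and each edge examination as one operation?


A full DFS traversal visits each vertex once and examines each edge once.
V = 200
E = 394
Sum = 200 + 394 = 594


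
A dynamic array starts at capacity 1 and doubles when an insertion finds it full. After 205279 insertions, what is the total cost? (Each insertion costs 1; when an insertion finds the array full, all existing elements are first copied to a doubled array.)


Insertion cost: 205279 (one per element)
Resizes occur just before inserting elements 2, 3, 5, 9, ...
Elements copied at each resize: 1 + 2 + 4 + 8 + 16 + 32 + 64 + 128 + 256 + 512 + 1024 + 2048 + 4096 + 8192 + 16384 + 32768 + 65536 + 131072
Sum of copies = 262143 (geometric series: 2^k - 1)
Total = 205279 + 262143 = 467422


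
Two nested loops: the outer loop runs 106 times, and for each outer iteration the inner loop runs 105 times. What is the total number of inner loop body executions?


Outer loop: 106 iterations
Inner loop: 105 iterations per outer iteration
Total = 106 * 105 = 11130


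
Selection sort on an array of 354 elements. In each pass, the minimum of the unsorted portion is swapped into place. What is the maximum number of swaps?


Selection sort performs one swap per pass:
  Pass 1: find min in positions 0 to 353, swap with position 0
  Pass 2: find min in positions 1 to 353, swap with position 1
  Pass 3: find min in positions 2 to 353, swap with position 2
  Pass 4: find min in positions 3 to 353, swap with position 3
  Pass 5: find min in positions 4 to 353, swap with position 4
  ... (348 more passes)
Total passes (and swaps) = n - 1 = 354 - 1 = 353


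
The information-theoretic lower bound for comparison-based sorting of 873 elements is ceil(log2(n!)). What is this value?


A binary decision tree of height h has at most 2^h leaves and needs at least n! of them, so h >= ceil(log2(n!)).
873! is far too large to multiply out, so use Stirling's series:
  ln(n!) ~ n ln n - n + (1/2) ln(2 pi n) + 1/(12n)  (error below 1/(360 n^3), negligible here)
  ln(873) = 6.7719356
  n ln n = 873 * 6.7719356 = 5911.8998
  (1/2) ln(2 pi * 873) = (1/2) ln(5485.2208) = 4.3049
  1/(12*873) = 0.0001
  ln(873!) ~ 5911.8998 - 873 + 4.3049 + 0.0001 = 5043.2048
Convert to base 2: log2(873!) = 5043.2048 / ln 2 = 5043.2048 / 0.69314718 = 7275.8066
ceil(7275.8066) = 7276


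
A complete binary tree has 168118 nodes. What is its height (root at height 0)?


In a complete binary tree, level k holds nodes 2^k .. 2^(k+1)-1 (1-indexed).
Height = floor(log2(n)) = floor(log2(168118)) = 17
Check: 2^17 = 131072 <= 168118 < 262144 = 2^18


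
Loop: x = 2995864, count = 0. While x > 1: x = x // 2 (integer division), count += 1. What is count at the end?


The variable x halves each step:
x = 2995864 -> 1497932 -> 748966 -> 374483 -> 187241 -> 93620 -> 46810 -> 23405 -> 11702 -> 5851 -> 2925 -> 1462 -> 731 -> 365 -> 182 -> 91 -> 45 -> 22 -> 11 -> 5 -> 2 -> 1
Number of halvings = floor(log2(2995864)) = 21


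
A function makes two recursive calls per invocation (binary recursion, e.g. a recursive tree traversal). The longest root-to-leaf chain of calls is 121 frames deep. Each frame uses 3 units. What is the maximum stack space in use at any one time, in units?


Binary recursion: the two calls run one after the other, so only one root-to-leaf chain of frames is on the stack at a time.
Maximum depth (longest chain) = 121 frames
Each frame = 3 units
Max stack space = 121 * 3 = 363


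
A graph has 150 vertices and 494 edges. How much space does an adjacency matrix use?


Adjacency matrix: V x V grid of entries
Space = V^2 = 150^2 = 150 * 150 = 22500


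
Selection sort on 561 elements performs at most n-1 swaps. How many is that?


Each of the 560 passes places one element in its final position.
Pass 1: swap minimum into position 0
Pass 2: swap minimum of remaining into position 1
...
Pass 560: last two elements, one swap
Maximum swaps = 561 - 1 = 560


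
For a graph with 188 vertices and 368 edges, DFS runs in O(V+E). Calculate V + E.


A full DFS traversal visits each vertex once and examines each edge once.
V = 188
E = 368
Sum = 188 + 368 = 556


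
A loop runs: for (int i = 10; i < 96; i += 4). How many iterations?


Loop starts at i = 10, increments by 4, stops when i >= 96.
Number of iterations = ceil((96 - 10) / 4)
= ceil(86 / 4)
= 22


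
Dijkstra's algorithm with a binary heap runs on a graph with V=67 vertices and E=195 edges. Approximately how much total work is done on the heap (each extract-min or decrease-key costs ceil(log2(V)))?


Dijkstra with a binary heap: each vertex is extracted once, each edge may relax once.
Each heap operation costs O(log V).
V + E = 67 + 195 = 262
ceil(log2(67)) = 7 (since 2^6 = 64 < 67 <= 128 = 2^7)
Total heap work = (V+E) * ceil(log2(V)) = 262 * 7 = 1834


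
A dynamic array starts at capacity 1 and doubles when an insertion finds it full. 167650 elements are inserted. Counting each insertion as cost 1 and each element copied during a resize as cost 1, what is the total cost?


n = 167650
Insertion costs: 167650
Resizes copy 1, 2, 4, ... up to the largest power of 2 that is <= n-1 = 167649, i.e. 131072.
Copy costs = 1 + 2 + 4 + 8 + 16 + 32 + 64 + 128 + 256 + 512 + 1024 + 2048 + 4096 + 8192 + 16384 + 32768 + 65536 + 131072 = 262143
Total = 167650 + 262143 = 429793


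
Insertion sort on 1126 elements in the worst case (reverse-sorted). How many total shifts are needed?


In the worst case (reverse-sorted), each element shifts past all previous:
  Element 1: 1 shifts
  Element 2: 2 shifts
  Element 3: 3 shifts
  Element 4: 4 shifts
  Element 5: 5 shifts
  ...
  Element 1125: 1125 shifts
Total = 1 + 2 + ... + 1125
= 1126*(1126-1)/2 = 633375


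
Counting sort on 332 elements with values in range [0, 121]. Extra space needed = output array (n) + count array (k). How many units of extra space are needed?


Output array size: 332 (to store sorted result)
Count array size: 122 (one slot per possible value, range 0 to 121)
Total extra space = 332 + 122 = 454


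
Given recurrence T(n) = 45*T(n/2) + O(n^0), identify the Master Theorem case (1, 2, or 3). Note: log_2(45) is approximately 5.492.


Master Theorem parameters: a=45, b=2, c=0
log_b(a) = 5.492
Compare b^c with a: 2^0 = 1 < 45, so c < log_b(a).
Comparing c=0 vs log_b(a)=5.492:
0 < 5.492 => Case 1
Result: T(n) = O(n^(log_2 45)) ~ O(n^5.492)
Master Theorem case = 1


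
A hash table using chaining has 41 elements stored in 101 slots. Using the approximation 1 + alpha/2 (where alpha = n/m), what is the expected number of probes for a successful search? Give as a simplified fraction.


Load factor alpha = n/m = 41/101
Expected probes = 1 + alpha/2 = 1 + 41/(2*101)
= 1 + 41/202
= 202/202 + 41/202
= 243/202


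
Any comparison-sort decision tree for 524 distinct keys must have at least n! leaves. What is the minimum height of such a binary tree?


A binary decision tree of height h has at most 2^h leaves and needs at least n! of them, so h >= ceil(log2(n!)).
524! is far too large to multiply out, so use Stirling's series:
  ln(n!) ~ n ln n - n + (1/2) ln(2 pi n) + 1/(12n)  (error below 1/(360 n^3), negligible here)
  ln(524) = 6.2614917
  n ln n = 524 * 6.2614917 = 3281.0217
  (1/2) ln(2 pi * 524) = (1/2) ln(3292.3891) = 4.0497
  1/(12*524) = 0.0002
  ln(524!) ~ 3281.0217 - 524 + 4.0497 + 0.0002 = 2761.0716
Convert to base 2: log2(524!) = 2761.0716 / ln 2 = 2761.0716 / 0.69314718 = 3983.3843
ceil(3983.3843) = 3984


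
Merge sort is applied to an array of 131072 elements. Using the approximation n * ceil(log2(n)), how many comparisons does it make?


Merge sort divides the array into halves recursively.
Number of levels = ceil(log2(131072)) = 17
At each level, approximately n = 131072 comparisons are needed for merging.
Total comparisons ~ n * ceil(log2(n)) = 131072 * 17 = 2228224


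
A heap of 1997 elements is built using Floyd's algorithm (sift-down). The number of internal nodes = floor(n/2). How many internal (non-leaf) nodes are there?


Leaf nodes occupy roughly half the array.
Sift-down is called for each internal node, starting from the last one.
Internal nodes = floor(n/2) = floor(1997/2) = 998


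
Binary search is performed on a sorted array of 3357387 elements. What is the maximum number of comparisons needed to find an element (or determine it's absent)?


Binary search halves the search space each comparison:
  Step 1: search space = 3357387 -> 1678693
  Step 2: search space = 1678693 -> 839346
  Step 3: search space = 839346 -> 419673
  Step 4: search space = 419673 -> 209836
  Step 5: search space = 209836 -> 104918
  Step 6: search space = 104918 -> 52459
  Step 7: search space = 52459 -> 26229
  Step 8: search space = 26229 -> 13114
  Step 9: search space = 13114 -> 6557
  Step 10: search space = 6557 -> 3278
  Step 11: search space = 3278 -> 1639
  Step 12: search space = 1639 -> 819
  Step 13: search space = 819 -> 409
  Step 14: search space = 409 -> 204
  Step 15: search space = 204 -> 102
  Step 16: search space = 102 -> 51
  Step 17: search space = 51 -> 25
  Step 18: search space = 25 -> 12
  Step 19: search space = 12 -> 6
  Step 20: search space = 6 -> 3
  Step 21: search space = 3 -> 1
  Step 22: search space = 1 (final check)
Maximum comparisons = floor(log2(3357387)) + 1 = 21 + 1 = 22


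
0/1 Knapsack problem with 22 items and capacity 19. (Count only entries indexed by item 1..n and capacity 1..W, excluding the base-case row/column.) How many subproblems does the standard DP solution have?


The DP table is indexed by (item, capacity).
Rows: 22 items
Columns: 19 capacity values (1 to W)
Total subproblems = 22 * 19 = 418


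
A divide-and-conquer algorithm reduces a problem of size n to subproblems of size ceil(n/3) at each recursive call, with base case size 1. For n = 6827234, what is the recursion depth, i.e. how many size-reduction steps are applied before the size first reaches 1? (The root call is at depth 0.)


Each step divides the size by 3 (rounding up); after k steps the size is ceil(n/3^k), which equals 1 exactly when 3^k >= n.
So the depth is the smallest k with 3^k >= 6827234, i.e. ceil(log_3(6827234)).
3^14 = 4782969 < 6827234 <= 14348907 = 3^15
Recursion depth = 15


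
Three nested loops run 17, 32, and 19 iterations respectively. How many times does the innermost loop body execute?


Loop 1 (outermost): 17 iterations
Loop 2 (middle): 32 iterations per outer
Loop 3 (innermost): 19 iterations per middle
Total = 17 * 32 * 19 = 10336


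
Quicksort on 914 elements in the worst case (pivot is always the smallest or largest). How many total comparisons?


In the worst case, each partition step picks the worst pivot:
  Partition 1: 913 comparisons (n-1 elements to compare)
  Partition 2: 912 comparisons
  Partition 3: 911 comparisons
  Partition 4: 910 comparisons
  Partition 5: 909 comparisons
  ...
  Last partition: 0 comparisons
Total = (n-1) + (n-2) + ... + 1 + 0 = n*(n-1)/2
= 914*913/2 = 417241


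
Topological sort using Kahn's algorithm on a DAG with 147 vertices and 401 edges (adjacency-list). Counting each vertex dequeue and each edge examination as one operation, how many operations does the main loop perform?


Kahn's algorithm:
  1. Compute in-degrees: O(V + E)
  2. Process queue: each vertex dequeued once (O(V))
     each edge examined once (O(E))
Total = V + E = 147 + 401 = 548


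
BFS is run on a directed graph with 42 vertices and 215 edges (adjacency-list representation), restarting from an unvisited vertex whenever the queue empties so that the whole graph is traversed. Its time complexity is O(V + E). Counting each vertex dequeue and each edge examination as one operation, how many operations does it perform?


A full BFS traversal dequeues each vertex exactly once and examines each directed edge exactly once.
V = 42 (vertex processing cost)
E = 215 (edge examination cost)
Total operations proportional to V + E = 42 + 215 = 257


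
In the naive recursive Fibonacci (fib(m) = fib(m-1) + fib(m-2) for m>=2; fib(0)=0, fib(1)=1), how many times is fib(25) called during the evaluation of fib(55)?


Let N(m) = number of times fib(m) is called while evaluating fib(55).
N(55) = 1 (the initial call).
N(54) = 1 (only fib(55) calls it).
For 1 <= m <= 53: fib(m) is called by fib(m+1) and fib(m+2), so
  N(m) = N(m+1) + N(m+2).
fib(0) is called only by fib(2), so N(0) = N(2).
Walk down from m=55:
  N(55)=1, N(54)=1, N(53)=2, N(52)=3, N(51)=5, N(50)=8, N(49)=13, N(48)=21, N(47)=34, N(46)=55, N(45)=89, N(44)=144, N(43)=233, N(42)=377, N(41)=610, N(40)=987, N(39)=1597, N(38)=2584, N(37)=4181, N(36)=6765, N(35)=10946, N(34)=17711, N(33)=28657, N(32)=46368, N(31)=75025, N(30)=121393, N(29)=196418, N(28)=317811, N(27)=514229, N(26)=832040, N(25)=1346269
N(25) = 1346269


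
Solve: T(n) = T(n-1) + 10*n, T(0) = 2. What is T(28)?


Expanding the recurrence:
T(28) = T(27) + 10*28
       = T(26) + 10*27 + 10*28
       ...
       = T(0) + 10*(1 + 2 + ... + 28)
       = 2 + 10 * 28*29/2
       = 2 + 10 * 406
       = 2 + 4060 = 4062


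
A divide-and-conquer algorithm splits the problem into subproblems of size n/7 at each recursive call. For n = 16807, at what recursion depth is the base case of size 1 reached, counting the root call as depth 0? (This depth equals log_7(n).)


At each depth, the problem size is divided by 7:
  Depth 0: problem size = 16807
  Depth 1: problem size = 2401
  Depth 2: problem size = 343
  Depth 3: problem size = 49
  Depth 4: problem size = 7
  Depth 5: problem size = 1 (base case)
The base case is reached at depth log_7(16807) = 5 (the tree has 6 levels counting depth 0, but the depth asked for is 5).
Recursion depth = 5


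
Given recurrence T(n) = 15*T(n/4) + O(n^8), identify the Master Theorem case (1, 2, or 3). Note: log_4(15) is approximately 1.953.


Master Theorem parameters: a=15, b=4, c=8
log_b(a) = 1.953
Compare b^c with a: 4^8 = 65536 > 15, so c > log_b(a).
Comparing c=8 vs log_b(a)=1.953:
8 > 1.953 => Case 3
Result: T(n) = O(n^8)
Master Theorem case = 3


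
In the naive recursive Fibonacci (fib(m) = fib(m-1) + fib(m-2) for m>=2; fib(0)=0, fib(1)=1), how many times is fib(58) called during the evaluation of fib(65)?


Let N(m) = number of times fib(m) is called while evaluating fib(65).
N(65) = 1 (the initial call).
N(64) = 1 (only fib(65) calls it).
For 1 <= m <= 63: fib(m) is called by fib(m+1) and fib(m+2), so
  N(m) = N(m+1) + N(m+2).
fib(0) is called only by fib(2), so N(0) = N(2).
Walk down from m=65:
  N(65)=1, N(64)=1, N(63)=2, N(62)=3, N(61)=5, N(60)=8, N(59)=13, N(58)=21
N(58) = 21


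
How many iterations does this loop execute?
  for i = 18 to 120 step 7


The loop variable i takes values starting at 18 and increments by 7 each iteration.
Sequence: i = 18, 25, 32, 39, 46, 53, 60, 67, 74, ...
The upper bound 120 is inclusive, so the count is floor((last - first) / step) + 1:
floor((120 - 18) / 7) + 1 = floor(102/7) + 1 = 14 + 1 = 15


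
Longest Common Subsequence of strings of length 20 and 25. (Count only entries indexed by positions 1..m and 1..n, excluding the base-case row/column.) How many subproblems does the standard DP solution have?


DP table indexed by positions in both strings.
First string: 20 positions
Second string: 25 positions
Total = 20 * 25 = 500


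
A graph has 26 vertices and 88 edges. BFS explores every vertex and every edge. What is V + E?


A full BFS traversal dequeues each vertex once and examines each edge once.
Vertex visits: 26
Edge visits: 88
V + E = 26 + 88 = 114


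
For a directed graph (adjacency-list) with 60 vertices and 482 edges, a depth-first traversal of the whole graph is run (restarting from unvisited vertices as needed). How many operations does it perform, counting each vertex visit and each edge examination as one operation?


A full DFS traversal visits each vertex once and examines each edge once.
V = 60
E = 482
Sum = 60 + 482 = 542
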